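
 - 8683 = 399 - 9082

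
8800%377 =129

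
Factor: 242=2^1*11^2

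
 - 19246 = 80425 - 99671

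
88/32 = 2 + 3/4= 2.75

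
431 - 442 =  - 11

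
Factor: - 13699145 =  - 5^1*23^1*139^1*857^1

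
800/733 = 1+67/733  =  1.09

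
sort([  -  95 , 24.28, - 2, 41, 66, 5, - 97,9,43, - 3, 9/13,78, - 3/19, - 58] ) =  [ - 97, - 95, - 58,-3, - 2, - 3/19,  9/13, 5,  9, 24.28, 41, 43, 66, 78] 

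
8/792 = 1/99 = 0.01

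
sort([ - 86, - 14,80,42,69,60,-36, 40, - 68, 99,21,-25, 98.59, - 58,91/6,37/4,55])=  [ - 86, - 68, - 58, - 36, - 25,  -  14,37/4,91/6,21,40,42,55, 60,69,80, 98.59,99]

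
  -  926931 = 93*(-9967 )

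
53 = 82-29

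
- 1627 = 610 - 2237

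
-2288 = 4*( - 572)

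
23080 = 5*4616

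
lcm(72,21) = 504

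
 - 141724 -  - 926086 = 784362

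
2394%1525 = 869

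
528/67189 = 528/67189 = 0.01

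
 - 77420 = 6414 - 83834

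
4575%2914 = 1661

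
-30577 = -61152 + 30575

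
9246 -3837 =5409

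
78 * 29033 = 2264574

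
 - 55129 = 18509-73638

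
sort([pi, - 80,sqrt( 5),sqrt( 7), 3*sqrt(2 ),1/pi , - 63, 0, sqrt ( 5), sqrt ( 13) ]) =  [-80, - 63, 0, 1/pi, sqrt( 5 ), sqrt( 5 ),sqrt ( 7), pi , sqrt(13), 3*sqrt(2 ) ] 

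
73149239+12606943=85756182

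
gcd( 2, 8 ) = 2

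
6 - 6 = 0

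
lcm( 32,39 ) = 1248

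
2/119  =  2/119 = 0.02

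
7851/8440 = 7851/8440 = 0.93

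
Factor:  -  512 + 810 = 298 = 2^1*149^1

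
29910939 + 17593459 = 47504398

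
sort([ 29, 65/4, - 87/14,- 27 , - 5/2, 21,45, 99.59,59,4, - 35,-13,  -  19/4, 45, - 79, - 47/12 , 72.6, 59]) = [ - 79 , - 35,-27, - 13, - 87/14, - 19/4 , - 47/12, - 5/2,4 , 65/4  ,  21, 29,45, 45,59, 59  ,  72.6, 99.59 ]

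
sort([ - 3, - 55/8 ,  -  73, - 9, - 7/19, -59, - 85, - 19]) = [ - 85, - 73, - 59,- 19, - 9 , - 55/8, - 3, -7/19]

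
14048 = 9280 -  - 4768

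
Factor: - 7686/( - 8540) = 9/10 =2^( - 1)*3^2*5^( - 1)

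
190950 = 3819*50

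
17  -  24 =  - 7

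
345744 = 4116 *84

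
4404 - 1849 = 2555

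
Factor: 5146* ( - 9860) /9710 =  - 5073956/971 = -  2^2*17^1*29^1 * 31^1*83^1 * 971^( - 1)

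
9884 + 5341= 15225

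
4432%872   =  72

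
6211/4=1552 + 3/4 = 1552.75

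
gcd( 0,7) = 7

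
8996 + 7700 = 16696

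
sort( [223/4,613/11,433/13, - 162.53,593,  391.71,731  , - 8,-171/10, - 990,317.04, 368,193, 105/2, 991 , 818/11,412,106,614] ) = [-990, - 162.53, - 171/10, - 8, 433/13,105/2, 613/11,223/4,818/11,106,193,317.04,  368,  391.71, 412,593,614,731, 991 ] 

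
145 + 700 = 845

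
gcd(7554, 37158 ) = 6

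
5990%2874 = 242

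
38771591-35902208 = 2869383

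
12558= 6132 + 6426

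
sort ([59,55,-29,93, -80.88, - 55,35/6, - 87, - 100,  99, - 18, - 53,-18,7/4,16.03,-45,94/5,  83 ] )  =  [ - 100,-87,  -  80.88, - 55,-53,-45, - 29 , - 18 ,  -  18,7/4,35/6,16.03,94/5, 55,  59,83, 93,99]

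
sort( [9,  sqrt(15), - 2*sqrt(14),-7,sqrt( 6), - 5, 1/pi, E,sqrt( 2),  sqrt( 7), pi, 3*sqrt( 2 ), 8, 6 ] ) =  [ - 2*sqrt (14), - 7 , - 5,1/pi,sqrt(2),sqrt (6 ),sqrt( 7),E,pi, sqrt(15 ), 3*sqrt(2 ),6, 8, 9 ]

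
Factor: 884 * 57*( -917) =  - 2^2*3^1* 7^1*13^1*17^1 * 19^1 *131^1= - 46205796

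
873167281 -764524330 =108642951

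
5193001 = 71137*73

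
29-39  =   - 10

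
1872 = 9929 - 8057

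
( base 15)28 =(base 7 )53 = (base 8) 46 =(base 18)22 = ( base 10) 38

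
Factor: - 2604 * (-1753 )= 4564812 = 2^2*3^1*7^1*31^1*1753^1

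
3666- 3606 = 60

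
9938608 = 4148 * 2396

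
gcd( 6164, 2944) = 92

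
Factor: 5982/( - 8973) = -2/3 =- 2^1*3^ ( - 1)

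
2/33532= 1/16766 =0.00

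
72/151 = 72/151= 0.48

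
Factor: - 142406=  -  2^1*11^1*6473^1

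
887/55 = 887/55 = 16.13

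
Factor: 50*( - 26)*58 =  - 75400 = - 2^3*5^2*13^1*29^1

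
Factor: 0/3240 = 0^1   =  0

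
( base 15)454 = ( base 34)SR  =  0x3D3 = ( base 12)697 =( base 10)979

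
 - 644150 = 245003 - 889153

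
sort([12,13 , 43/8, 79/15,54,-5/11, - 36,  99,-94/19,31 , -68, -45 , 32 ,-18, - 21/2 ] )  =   [ - 68,-45,-36, - 18,-21/2, - 94/19 ,-5/11, 79/15  ,  43/8, 12, 13,31,32, 54, 99 ]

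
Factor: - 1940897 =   -  7^1 *179^1*1549^1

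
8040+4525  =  12565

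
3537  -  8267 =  - 4730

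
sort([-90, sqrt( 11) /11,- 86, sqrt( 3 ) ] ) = [ - 90, - 86,sqrt( 11 ) /11,sqrt( 3)]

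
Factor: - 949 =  - 13^1*73^1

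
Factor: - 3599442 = - 2^1 * 3^2*7^3*11^1*53^1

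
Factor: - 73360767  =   - 3^1*19^1*41^1*31391^1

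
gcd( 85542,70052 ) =2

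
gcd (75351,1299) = 3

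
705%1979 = 705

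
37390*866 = 32379740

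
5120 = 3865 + 1255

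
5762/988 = 5 + 411/494 = 5.83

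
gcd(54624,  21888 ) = 96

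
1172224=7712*152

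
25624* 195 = 4996680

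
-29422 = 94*( - 313 )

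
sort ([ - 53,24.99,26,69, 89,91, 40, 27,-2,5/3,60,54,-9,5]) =[ - 53, - 9, - 2, 5/3, 5, 24.99,26,27,40,54,60, 69,89,91 ] 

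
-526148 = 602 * (  -  874 )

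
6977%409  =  24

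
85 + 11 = 96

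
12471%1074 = 657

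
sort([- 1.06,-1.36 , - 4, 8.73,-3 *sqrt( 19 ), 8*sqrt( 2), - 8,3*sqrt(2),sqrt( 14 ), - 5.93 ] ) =[ - 3 * sqrt ( 19),-8, - 5.93, - 4, - 1.36, - 1.06, sqrt( 14 ),3 * sqrt( 2 ), 8.73, 8*sqrt(2) ] 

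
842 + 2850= 3692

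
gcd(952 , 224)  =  56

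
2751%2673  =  78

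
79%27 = 25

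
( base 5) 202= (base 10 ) 52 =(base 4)310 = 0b110100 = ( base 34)1i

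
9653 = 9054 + 599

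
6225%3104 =17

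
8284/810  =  4142/405   =  10.23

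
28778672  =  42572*676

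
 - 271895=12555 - 284450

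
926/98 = 463/49 = 9.45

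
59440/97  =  59440/97 = 612.78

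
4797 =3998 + 799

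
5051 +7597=12648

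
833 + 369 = 1202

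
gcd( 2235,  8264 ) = 1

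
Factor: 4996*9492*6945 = 329346012240 = 2^4 *3^2*5^1*7^1  *  113^1 * 463^1*1249^1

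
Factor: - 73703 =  - 7^1 * 10529^1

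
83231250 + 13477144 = 96708394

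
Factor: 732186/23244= 63/2 = 2^( -1)*3^2*7^1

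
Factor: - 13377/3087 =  - 3^( - 1) * 13^1 = - 13/3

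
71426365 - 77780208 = -6353843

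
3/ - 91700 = - 3/91700  =  -  0.00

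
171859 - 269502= - 97643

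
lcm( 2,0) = 0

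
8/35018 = 4/17509 = 0.00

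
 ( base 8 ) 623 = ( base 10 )403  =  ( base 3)112221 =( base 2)110010011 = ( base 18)147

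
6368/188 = 1592/47 = 33.87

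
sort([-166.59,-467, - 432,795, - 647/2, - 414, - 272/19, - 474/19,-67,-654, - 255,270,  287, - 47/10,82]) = [ - 654, - 467, - 432, - 414, - 647/2, - 255, - 166.59,  -  67,  -  474/19, - 272/19,-47/10 , 82, 270,  287,795 ] 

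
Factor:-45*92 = -4140 = - 2^2*3^2*5^1*23^1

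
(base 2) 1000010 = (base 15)46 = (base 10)66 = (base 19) 39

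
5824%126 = 28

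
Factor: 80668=2^2*7^1*43^1*67^1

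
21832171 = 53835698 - 32003527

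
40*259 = 10360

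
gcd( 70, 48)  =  2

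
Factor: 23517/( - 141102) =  - 1/6  =  - 2^( - 1)*3^(  -  1)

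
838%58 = 26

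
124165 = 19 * 6535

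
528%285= 243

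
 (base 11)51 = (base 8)70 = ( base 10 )56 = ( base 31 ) 1P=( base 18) 32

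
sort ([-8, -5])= [  -  8,  -  5]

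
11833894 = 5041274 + 6792620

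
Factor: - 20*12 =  - 240=- 2^4 * 3^1*5^1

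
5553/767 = 5553/767 =7.24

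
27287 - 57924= - 30637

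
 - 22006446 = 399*( - 55154)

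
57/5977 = 57/5977 = 0.01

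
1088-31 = 1057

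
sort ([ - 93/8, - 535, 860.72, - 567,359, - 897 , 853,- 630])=[ - 897, -630, - 567,  -  535, - 93/8,  359,853, 860.72 ] 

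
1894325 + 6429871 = 8324196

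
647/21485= 647/21485 = 0.03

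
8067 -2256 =5811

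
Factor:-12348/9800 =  -2^ ( -1)* 3^2*5^( - 2 )*7^1 = - 63/50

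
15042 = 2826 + 12216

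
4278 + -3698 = 580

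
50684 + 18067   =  68751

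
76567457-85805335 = - 9237878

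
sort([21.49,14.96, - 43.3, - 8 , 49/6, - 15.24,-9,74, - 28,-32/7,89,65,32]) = [ - 43.3, - 28, - 15.24 ,-9,-8, - 32/7, 49/6,14.96, 21.49,32, 65, 74,89]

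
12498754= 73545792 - 61047038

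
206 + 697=903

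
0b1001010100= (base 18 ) 1F2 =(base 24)10K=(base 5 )4341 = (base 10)596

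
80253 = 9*8917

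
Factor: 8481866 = 2^1 * 19^1*223207^1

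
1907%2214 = 1907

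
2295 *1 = 2295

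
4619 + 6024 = 10643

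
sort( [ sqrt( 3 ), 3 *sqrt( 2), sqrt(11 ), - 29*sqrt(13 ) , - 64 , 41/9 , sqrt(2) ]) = [ - 29*sqrt( 13), - 64,  sqrt(2), sqrt(3), sqrt( 11 ), 3 *sqrt( 2 ), 41/9 ]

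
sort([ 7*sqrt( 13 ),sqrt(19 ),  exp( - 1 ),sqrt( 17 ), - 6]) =[- 6, exp( -1 ),sqrt(17),sqrt(19 ) , 7*sqrt( 13)]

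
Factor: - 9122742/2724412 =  - 2^( - 1 )*3^2*31^1 * 53^(-1) * 71^( - 1 )*181^( - 1 ) * 16349^1 =- 4561371/1362206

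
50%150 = 50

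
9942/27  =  368  +  2/9 = 368.22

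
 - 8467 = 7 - 8474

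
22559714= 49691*454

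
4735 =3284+1451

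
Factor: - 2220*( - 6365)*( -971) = -2^2*3^1*  5^2*19^1*37^1*67^1*971^1 = - 13720521300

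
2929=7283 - 4354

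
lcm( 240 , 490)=11760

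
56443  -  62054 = -5611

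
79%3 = 1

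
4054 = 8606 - 4552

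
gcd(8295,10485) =15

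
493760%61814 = 61062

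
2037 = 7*291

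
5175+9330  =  14505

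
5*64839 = 324195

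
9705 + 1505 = 11210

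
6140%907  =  698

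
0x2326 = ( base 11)6840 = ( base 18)19DG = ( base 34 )7qm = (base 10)8998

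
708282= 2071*342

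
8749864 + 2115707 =10865571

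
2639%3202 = 2639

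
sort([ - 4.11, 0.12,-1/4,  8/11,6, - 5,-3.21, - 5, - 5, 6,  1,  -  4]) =[ - 5, - 5,-5, - 4.11,- 4,-3.21 , - 1/4, 0.12, 8/11, 1 , 6,6]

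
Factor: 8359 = 13^1*643^1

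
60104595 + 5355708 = 65460303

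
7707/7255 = 1 + 452/7255 = 1.06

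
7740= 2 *3870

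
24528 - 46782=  - 22254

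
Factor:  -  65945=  - 5^1 *11^2 * 109^1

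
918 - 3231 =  - 2313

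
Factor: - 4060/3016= - 2^(-1)*5^1*7^1*13^( - 1 ) = -35/26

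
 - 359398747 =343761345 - 703160092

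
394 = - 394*( - 1)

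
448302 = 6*74717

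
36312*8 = 290496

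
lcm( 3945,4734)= 23670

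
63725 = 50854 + 12871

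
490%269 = 221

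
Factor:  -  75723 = -3^1 * 43^1*587^1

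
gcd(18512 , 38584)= 104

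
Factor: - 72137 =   -  13^1*31^1*179^1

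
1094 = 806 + 288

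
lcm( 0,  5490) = 0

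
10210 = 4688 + 5522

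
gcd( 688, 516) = 172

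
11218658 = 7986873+3231785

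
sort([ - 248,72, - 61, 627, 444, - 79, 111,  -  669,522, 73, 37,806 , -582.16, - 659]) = [ - 669,-659, -582.16, - 248,- 79,-61,37 , 72 , 73, 111,444 , 522,627, 806] 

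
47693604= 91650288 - 43956684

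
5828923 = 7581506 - 1752583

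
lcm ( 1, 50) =50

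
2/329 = 2/329 = 0.01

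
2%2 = 0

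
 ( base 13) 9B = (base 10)128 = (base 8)200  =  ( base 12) A8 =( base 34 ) 3Q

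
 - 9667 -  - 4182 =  - 5485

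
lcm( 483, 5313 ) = 5313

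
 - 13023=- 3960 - 9063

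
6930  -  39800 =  - 32870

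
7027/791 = 7027/791 = 8.88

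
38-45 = -7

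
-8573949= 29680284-38254233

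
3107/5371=3107/5371 = 0.58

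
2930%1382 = 166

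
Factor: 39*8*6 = 1872=   2^4*3^2*13^1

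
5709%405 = 39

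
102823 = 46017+56806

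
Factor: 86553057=3^1*149^1*227^1*853^1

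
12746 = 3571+9175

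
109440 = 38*2880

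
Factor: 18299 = 29^1*631^1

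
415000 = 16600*25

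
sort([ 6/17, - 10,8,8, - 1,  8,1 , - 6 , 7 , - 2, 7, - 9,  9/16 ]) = [ - 10, - 9,-6, - 2, - 1,  6/17, 9/16, 1, 7,7,8, 8,8 ]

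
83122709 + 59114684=142237393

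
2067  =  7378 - 5311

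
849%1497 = 849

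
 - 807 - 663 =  - 1470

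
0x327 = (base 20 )207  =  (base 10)807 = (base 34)np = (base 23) 1c2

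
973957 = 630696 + 343261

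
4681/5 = 936 + 1/5 = 936.20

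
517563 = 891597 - 374034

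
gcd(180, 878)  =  2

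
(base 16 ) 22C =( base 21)15A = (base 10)556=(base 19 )1a5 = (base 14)2ba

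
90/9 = 10 = 10.00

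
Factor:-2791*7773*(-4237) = 91919354991 = 3^1*19^1*223^1*2591^1*2791^1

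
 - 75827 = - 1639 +-74188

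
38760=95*408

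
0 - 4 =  - 4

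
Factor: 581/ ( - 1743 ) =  - 1/3 = -3^( - 1 )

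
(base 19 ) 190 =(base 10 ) 532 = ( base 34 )FM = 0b1000010100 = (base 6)2244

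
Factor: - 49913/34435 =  - 703/485 = - 5^ ( - 1)*  19^1*37^1*97^ ( -1 ) 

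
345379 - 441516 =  - 96137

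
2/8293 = 2/8293 = 0.00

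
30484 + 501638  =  532122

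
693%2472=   693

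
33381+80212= 113593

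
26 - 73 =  - 47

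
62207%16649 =12260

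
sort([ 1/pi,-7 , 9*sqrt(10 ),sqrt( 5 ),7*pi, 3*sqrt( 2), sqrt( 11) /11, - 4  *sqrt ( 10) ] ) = [ - 4*sqrt(10) , - 7 , sqrt(11 ) /11,1/pi, sqrt( 5),3*sqrt(2 ), 7*pi, 9*sqrt( 10)]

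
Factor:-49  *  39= -1911 = - 3^1*7^2*13^1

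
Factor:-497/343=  - 71/49= -7^( - 2 )*71^1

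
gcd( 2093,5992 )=7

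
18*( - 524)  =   - 9432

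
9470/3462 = 2+1273/1731 = 2.74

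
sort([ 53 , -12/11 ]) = [ - 12/11,53]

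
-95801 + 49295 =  - 46506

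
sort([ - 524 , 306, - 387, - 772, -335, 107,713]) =[ - 772, - 524, - 387, - 335,107,306,713]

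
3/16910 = 3/16910 = 0.00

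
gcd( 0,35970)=35970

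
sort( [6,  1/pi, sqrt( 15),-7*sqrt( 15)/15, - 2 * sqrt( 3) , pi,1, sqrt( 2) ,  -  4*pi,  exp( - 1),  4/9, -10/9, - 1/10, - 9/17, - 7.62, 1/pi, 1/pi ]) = [ - 4*pi ,-7.62 , - 2*sqrt(3),-7*sqrt(15) /15, - 10/9,  -  9/17, - 1/10,1/pi,1/pi,  1/pi, exp( - 1 ) , 4/9, 1,sqrt( 2), pi,  sqrt(15 ),6 ]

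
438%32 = 22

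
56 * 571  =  31976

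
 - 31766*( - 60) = 1905960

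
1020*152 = 155040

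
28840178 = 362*79669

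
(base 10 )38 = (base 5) 123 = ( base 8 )46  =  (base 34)14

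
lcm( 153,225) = 3825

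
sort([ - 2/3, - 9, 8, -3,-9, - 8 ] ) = [ - 9,-9 , - 8, - 3, - 2/3,8] 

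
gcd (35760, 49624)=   8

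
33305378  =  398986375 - 365680997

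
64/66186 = 32/33093 = 0.00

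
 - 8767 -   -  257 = -8510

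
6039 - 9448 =-3409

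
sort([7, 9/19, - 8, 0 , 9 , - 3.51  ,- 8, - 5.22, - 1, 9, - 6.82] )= [ -8, - 8, - 6.82, - 5.22, - 3.51, - 1, 0, 9/19, 7,  9,9]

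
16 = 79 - 63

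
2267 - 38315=-36048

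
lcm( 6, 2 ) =6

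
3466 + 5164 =8630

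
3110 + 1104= 4214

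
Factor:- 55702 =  - 2^1*27851^1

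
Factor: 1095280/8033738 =2^3*5^1*13691^1*4016869^( -1) =547640/4016869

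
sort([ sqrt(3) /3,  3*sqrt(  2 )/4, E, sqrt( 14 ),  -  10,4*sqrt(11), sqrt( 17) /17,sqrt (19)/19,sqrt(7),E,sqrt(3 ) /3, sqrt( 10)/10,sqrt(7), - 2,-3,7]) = [  -  10, - 3, - 2 , sqrt(19)/19,sqrt(17) /17, sqrt(10)/10,sqrt(3 ) /3,sqrt( 3)/3, 3 * sqrt(2 )/4,sqrt( 7),sqrt( 7 ), E,E, sqrt( 14), 7, 4*sqrt(11)] 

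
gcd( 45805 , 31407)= 1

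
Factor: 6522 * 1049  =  2^1*3^1*1049^1*1087^1= 6841578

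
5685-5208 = 477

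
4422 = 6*737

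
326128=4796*68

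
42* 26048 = 1094016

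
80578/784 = 102+ 305/392 = 102.78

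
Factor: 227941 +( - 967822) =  - 739881 = - 3^3*67^1*409^1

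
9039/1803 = 3013/601 = 5.01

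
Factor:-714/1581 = -2^1*7^1 *31^(-1 ) = - 14/31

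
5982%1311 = 738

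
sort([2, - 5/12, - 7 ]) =[ - 7, - 5/12,2 ]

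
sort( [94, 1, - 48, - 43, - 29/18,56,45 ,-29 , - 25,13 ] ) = [ - 48 , - 43, - 29, - 25,-29/18 , 1, 13 , 45,  56,94]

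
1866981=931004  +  935977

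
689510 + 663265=1352775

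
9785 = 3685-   -  6100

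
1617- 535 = 1082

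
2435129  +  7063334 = 9498463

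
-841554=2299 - 843853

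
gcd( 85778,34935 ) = 1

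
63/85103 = 63/85103 = 0.00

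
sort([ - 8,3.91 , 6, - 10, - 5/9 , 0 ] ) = [-10,- 8, - 5/9, 0,3.91,  6 ] 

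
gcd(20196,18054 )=306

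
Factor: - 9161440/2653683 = - 2^5 * 3^ ( - 1 )*5^1*17^( - 1)*61^(-1)*853^( - 1 )*57259^1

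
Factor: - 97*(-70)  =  2^1*5^1*7^1*97^1 = 6790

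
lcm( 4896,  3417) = 328032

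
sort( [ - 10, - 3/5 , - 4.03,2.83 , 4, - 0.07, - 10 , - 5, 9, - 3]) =[ - 10, - 10,-5, - 4.03, - 3 , - 3/5, - 0.07 , 2.83 , 4,9]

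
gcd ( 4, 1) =1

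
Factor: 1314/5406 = 3^1*17^ (-1 )*53^ ( - 1 )*73^1 = 219/901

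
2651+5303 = 7954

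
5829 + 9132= 14961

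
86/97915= 86/97915=0.00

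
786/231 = 262/77 = 3.40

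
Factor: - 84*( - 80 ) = 2^6 * 3^1*5^1 * 7^1 = 6720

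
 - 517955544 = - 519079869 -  - 1124325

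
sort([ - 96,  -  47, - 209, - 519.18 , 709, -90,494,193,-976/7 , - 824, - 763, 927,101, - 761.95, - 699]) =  [ - 824,-763, - 761.95, - 699, - 519.18, - 209, - 976/7, - 96, - 90, - 47,  101,193 , 494,709,927]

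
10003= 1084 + 8919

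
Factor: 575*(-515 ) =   -  296125 = -5^3* 23^1 * 103^1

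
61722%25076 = 11570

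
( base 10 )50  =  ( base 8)62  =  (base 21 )28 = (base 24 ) 22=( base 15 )35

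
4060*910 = 3694600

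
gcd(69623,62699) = 1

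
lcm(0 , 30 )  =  0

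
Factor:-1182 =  - 2^1*3^1 * 197^1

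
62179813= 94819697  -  32639884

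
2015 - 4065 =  - 2050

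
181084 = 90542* 2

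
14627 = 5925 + 8702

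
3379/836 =3379/836 = 4.04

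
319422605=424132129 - 104709524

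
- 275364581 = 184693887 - 460058468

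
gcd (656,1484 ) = 4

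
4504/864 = 563/108  =  5.21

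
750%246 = 12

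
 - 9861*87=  - 857907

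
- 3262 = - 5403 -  - 2141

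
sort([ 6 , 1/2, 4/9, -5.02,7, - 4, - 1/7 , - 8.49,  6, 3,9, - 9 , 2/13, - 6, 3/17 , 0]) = [ - 9, - 8.49, -6, - 5.02,- 4,-1/7,0, 2/13,3/17, 4/9 , 1/2,3,6, 6,7,9]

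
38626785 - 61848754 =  - 23221969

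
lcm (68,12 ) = 204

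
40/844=10/211 =0.05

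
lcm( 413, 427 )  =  25193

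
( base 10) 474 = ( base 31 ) f9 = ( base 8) 732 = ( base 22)lc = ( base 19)15i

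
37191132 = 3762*9886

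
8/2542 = 4/1271 = 0.00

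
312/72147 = 104/24049  =  0.00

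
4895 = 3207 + 1688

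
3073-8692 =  - 5619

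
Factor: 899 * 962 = 2^1 * 13^1*29^1*31^1*37^1 = 864838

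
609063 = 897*679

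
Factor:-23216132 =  - 2^2 * 5804033^1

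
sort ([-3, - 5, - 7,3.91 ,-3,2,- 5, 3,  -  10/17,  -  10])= [  -  10,- 7,  -  5 , - 5,  -  3, - 3,-10/17,  2 , 3,3.91 ] 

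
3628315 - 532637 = 3095678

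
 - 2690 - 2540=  - 5230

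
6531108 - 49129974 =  - 42598866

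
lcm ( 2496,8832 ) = 114816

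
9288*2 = 18576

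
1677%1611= 66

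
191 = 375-184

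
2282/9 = 2282/9 = 253.56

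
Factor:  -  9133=-9133^1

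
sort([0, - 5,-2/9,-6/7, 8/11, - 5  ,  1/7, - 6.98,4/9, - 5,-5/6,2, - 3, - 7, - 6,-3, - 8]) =[ - 8, - 7,  -  6.98, - 6, - 5, - 5, -5, - 3, - 3,-6/7,  -  5/6,-2/9, 0,1/7, 4/9,  8/11, 2]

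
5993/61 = 5993/61 = 98.25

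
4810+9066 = 13876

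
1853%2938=1853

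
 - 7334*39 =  - 286026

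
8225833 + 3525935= 11751768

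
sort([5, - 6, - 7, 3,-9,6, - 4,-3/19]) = [ - 9,  -  7,  -  6,-4,-3/19,3, 5,6 ] 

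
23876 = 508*47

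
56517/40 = 56517/40=   1412.92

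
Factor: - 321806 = -2^1*160903^1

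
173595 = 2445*71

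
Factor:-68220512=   -2^5*1193^1 * 1787^1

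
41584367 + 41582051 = 83166418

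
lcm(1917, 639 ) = 1917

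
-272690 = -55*4958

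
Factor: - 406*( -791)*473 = 151902058 = 2^1*7^2*11^1 * 29^1*43^1*113^1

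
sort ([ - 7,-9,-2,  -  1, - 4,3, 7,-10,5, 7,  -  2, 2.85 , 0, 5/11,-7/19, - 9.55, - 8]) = [ - 10, - 9.55, - 9,  -  8, - 7,-4, - 2, - 2, - 1,  -  7/19, 0,  5/11, 2.85,3, 5, 7 , 7 ]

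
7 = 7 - 0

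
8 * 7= 56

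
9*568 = 5112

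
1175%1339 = 1175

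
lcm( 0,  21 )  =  0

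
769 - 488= 281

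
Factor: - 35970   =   - 2^1*3^1* 5^1*11^1*109^1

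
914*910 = 831740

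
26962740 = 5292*5095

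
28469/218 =28469/218 = 130.59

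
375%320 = 55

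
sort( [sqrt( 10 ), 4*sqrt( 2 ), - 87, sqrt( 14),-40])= [-87, - 40, sqrt ( 10 ), sqrt( 14), 4*sqrt( 2) ] 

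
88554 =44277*2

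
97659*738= 72072342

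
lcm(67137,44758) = 134274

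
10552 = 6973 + 3579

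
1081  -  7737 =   -  6656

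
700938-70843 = 630095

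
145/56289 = 5/1941 = 0.00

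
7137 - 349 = 6788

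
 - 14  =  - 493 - -479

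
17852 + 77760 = 95612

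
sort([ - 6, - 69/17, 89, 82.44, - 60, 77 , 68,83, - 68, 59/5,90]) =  [-68, - 60, - 6, - 69/17, 59/5,68,77,82.44,83, 89,90]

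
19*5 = 95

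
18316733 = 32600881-14284148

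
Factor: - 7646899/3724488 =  - 2^ (- 3 )*3^( - 3 )*13^1 *43^(  -  1)*61^1*401^(-1 ) * 9643^1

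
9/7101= 1/789 = 0.00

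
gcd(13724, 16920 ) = 188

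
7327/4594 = 7327/4594 = 1.59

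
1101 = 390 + 711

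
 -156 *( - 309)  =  48204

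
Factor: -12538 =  - 2^1*6269^1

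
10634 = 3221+7413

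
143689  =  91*1579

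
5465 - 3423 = 2042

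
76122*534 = 40649148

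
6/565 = 6/565 = 0.01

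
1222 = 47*26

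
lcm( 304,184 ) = 6992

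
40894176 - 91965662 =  - 51071486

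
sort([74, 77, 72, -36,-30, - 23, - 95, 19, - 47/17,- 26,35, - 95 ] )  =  [ - 95,  -  95, - 36,  -  30, - 26, - 23, - 47/17,19, 35 , 72,74, 77] 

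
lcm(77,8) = 616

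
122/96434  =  61/48217 = 0.00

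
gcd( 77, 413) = 7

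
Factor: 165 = 3^1*5^1*11^1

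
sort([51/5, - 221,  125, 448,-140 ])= [-221,  -  140,51/5,  125, 448]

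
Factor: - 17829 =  - 3^2*7^1*283^1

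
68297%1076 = 509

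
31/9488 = 31/9488 = 0.00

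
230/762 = 115/381 = 0.30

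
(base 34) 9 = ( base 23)9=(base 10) 9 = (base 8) 11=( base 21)9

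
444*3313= 1470972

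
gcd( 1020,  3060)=1020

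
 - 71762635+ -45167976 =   -  116930611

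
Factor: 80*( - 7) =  - 2^4  *  5^1 * 7^1 = - 560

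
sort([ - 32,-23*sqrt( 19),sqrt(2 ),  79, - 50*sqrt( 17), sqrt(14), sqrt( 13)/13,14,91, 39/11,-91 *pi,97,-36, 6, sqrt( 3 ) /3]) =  [ - 91*pi, - 50*sqrt(17), - 23 *sqrt(19), - 36, - 32 , sqrt( 13 ) /13, sqrt(3 )/3, sqrt(2),  39/11,sqrt(14 ),6, 14, 79,91, 97] 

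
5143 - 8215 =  - 3072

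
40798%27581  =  13217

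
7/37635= 7/37635 = 0.00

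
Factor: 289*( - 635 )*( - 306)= 56155590 = 2^1*3^2*5^1*17^3*127^1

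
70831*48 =3399888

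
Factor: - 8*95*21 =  - 2^3*3^1*5^1*7^1*19^1 =-15960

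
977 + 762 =1739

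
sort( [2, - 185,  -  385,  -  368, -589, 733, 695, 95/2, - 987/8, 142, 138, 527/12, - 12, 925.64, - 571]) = [ - 589,-571, - 385, - 368,-185 , -987/8, -12,2,527/12, 95/2,138, 142,695 , 733,925.64]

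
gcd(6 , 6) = 6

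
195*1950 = 380250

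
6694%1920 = 934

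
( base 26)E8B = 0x25D3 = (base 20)1443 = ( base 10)9683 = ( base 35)7vn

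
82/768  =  41/384  =  0.11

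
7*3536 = 24752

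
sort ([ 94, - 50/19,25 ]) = [-50/19,25, 94] 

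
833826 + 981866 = 1815692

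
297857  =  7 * 42551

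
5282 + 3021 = 8303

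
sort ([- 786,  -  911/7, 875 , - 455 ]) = [ - 786, - 455,  -  911/7,875] 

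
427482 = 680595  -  253113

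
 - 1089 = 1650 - 2739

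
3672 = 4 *918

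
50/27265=10/5453 = 0.00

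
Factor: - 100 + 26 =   -  2^1*37^1 = - 74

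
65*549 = 35685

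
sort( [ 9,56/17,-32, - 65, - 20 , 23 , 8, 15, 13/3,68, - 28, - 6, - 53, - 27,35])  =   [ - 65 , - 53, - 32 , - 28, - 27, - 20, - 6,56/17,13/3, 8,  9,15,23,35, 68]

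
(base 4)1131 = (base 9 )113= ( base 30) 33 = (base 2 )1011101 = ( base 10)93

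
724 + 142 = 866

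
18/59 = 18/59 = 0.31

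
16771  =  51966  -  35195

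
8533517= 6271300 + 2262217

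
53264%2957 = 38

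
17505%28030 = 17505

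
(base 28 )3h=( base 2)1100101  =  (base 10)101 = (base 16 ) 65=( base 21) 4h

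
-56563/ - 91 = 4351/7 = 621.57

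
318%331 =318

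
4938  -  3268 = 1670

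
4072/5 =4072/5 = 814.40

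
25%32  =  25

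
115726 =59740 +55986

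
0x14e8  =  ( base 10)5352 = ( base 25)8e2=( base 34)4LE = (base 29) 6AG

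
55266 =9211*6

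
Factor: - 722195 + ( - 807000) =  - 5^1 * 305839^1 = -  1529195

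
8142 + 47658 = 55800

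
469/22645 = 67/3235 = 0.02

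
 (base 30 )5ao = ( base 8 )11330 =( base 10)4824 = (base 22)9L6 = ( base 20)c14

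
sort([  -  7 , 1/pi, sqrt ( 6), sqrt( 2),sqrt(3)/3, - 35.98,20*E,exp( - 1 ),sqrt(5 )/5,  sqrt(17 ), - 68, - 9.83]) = [-68, - 35.98, - 9.83, - 7,1/pi,exp ( - 1 ),sqrt( 5 )/5,sqrt( 3 )/3 , sqrt(2), sqrt( 6),sqrt( 17),20*E ]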